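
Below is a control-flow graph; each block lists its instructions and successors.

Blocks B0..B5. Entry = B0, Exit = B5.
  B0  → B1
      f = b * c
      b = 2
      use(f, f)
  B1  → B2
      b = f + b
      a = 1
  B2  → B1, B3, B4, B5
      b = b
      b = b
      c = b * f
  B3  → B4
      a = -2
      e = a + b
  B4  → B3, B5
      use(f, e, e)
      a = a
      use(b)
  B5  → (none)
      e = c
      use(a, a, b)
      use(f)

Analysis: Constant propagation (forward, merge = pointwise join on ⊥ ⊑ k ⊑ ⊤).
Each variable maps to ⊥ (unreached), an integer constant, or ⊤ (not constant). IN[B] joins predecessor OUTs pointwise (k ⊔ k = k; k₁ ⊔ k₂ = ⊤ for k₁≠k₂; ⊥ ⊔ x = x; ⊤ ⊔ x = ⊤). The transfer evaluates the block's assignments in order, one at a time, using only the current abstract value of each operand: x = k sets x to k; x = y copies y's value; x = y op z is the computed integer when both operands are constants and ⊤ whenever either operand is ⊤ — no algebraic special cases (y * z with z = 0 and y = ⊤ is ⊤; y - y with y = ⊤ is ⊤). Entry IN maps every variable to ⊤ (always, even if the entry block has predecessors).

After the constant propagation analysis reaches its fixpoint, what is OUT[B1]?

Converged values:
  B0: | IN=(all ⊤) | OUT={b:2; rest ⊤}
  B1: | IN=(all ⊤) | OUT={a:1; rest ⊤}
  B2: | IN={a:1; rest ⊤} | OUT={a:1; rest ⊤}
  B3: | IN=(all ⊤) | OUT={a:-2; rest ⊤}
  B4: | IN=(all ⊤) | OUT=(all ⊤)
  B5: | IN=(all ⊤) | OUT=(all ⊤)

Merge at B1: IN[B1] = OUT[B0] ⊔ OUT[B2] = {a: ⊤, b: ⊤, c: ⊤, d: ⊤, e: ⊤, f: ⊤}
Applying B1's transfer function to that IN value gives OUT[B1] (row B1 above).

Answer: {a: 1, b: ⊤, c: ⊤, d: ⊤, e: ⊤, f: ⊤}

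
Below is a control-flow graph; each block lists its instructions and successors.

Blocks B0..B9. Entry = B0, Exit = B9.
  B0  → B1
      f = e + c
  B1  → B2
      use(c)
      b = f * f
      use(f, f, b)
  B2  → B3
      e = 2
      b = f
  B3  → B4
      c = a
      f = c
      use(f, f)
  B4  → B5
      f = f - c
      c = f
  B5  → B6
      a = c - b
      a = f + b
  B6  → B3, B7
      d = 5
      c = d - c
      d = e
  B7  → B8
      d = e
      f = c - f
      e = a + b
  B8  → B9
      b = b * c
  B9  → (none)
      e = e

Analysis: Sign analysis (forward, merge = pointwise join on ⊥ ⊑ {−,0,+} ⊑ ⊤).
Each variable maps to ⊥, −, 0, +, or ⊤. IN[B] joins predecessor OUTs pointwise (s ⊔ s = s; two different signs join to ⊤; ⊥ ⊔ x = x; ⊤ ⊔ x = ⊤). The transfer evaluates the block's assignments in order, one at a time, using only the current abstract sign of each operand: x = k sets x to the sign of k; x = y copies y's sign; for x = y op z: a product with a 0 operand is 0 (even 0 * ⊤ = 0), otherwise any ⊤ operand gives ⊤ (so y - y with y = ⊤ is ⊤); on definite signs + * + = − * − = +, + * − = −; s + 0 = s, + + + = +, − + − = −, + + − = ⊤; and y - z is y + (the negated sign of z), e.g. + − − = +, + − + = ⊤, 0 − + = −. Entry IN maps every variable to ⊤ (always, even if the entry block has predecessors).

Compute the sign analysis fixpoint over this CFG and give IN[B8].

Answer: {a: ⊤, b: ⊤, c: ⊤, d: +, e: ⊤, f: ⊤}

Derivation:
Converged values:
  B0: | IN=(all ⊤) | OUT=(all ⊤)
  B1: | IN=(all ⊤) | OUT=(all ⊤)
  B2: | IN=(all ⊤) | OUT={e:+; rest ⊤}
  B3: | IN={e:+; rest ⊤} | OUT={e:+; rest ⊤}
  B4: | IN={e:+; rest ⊤} | OUT={e:+; rest ⊤}
  B5: | IN={e:+; rest ⊤} | OUT={e:+; rest ⊤}
  B6: | IN={e:+; rest ⊤} | OUT={d:+, e:+; rest ⊤}
  B7: | IN={d:+, e:+; rest ⊤} | OUT={d:+; rest ⊤}
  B8: | IN={d:+; rest ⊤} | OUT={d:+; rest ⊤}
  B9: | IN={d:+; rest ⊤} | OUT={d:+; rest ⊤}

Merge at B8: IN[B8] = OUT[B7] = {a: ⊤, b: ⊤, c: ⊤, d: +, e: ⊤, f: ⊤}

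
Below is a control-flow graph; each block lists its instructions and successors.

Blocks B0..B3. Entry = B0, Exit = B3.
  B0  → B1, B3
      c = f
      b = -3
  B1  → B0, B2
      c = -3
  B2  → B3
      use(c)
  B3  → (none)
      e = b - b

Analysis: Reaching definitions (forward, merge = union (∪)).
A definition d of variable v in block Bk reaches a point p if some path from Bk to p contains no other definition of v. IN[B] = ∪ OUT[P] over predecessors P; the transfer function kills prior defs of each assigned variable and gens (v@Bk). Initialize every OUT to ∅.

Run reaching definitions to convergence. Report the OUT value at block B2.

Answer: {b@B0, c@B1}

Trace:
Converged values:
  B0:  IN={b@B0, c@B1}  OUT={b@B0, c@B0}
  B1:  IN={b@B0, c@B0}  OUT={b@B0, c@B1}
  B2:  IN={b@B0, c@B1}  OUT={b@B0, c@B1}
  B3:  IN={b@B0, c@B0, c@B1}  OUT={b@B0, c@B0, c@B1, e@B3}

Merge at B2: IN[B2] = OUT[B1] = {b@B0, c@B1}
Applying B2's transfer function to that IN value gives OUT[B2] (row B2 above).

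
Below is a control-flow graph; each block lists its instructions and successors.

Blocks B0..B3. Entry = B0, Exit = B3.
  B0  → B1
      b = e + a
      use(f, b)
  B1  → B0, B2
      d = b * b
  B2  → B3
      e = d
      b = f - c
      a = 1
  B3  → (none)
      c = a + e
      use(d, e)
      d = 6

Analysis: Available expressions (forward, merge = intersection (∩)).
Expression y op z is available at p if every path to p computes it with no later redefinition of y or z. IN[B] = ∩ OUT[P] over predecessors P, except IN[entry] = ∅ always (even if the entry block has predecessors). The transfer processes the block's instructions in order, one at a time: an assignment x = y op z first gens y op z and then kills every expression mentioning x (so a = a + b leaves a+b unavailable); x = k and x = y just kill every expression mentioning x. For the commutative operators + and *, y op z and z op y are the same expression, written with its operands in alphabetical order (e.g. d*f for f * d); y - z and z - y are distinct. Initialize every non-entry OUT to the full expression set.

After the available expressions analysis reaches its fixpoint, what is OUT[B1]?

Answer: {a+e, b*b}

Working:
Converged values:
  B0:  IN={}  OUT={a+e}
  B1:  IN={a+e}  OUT={a+e, b*b}
  B2:  IN={a+e, b*b}  OUT={f-c}
  B3:  IN={f-c}  OUT={a+e}

Merge at B1: IN[B1] = OUT[B0] = {a+e}
Applying B1's transfer function to that IN value gives OUT[B1] (row B1 above).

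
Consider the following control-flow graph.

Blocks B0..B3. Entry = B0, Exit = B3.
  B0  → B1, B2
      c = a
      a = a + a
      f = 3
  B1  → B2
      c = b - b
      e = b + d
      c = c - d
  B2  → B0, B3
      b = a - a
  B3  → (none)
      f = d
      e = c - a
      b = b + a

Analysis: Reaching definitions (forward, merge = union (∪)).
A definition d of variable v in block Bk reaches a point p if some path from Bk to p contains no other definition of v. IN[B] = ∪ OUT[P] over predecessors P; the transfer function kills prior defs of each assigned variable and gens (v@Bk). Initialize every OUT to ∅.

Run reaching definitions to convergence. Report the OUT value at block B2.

Per-block solution:
  B0: | IN={a@B0, b@B2, c@B0, c@B1, e@B1, f@B0} | OUT={a@B0, b@B2, c@B0, e@B1, f@B0}
  B1: | IN={a@B0, b@B2, c@B0, e@B1, f@B0} | OUT={a@B0, b@B2, c@B1, e@B1, f@B0}
  B2: | IN={a@B0, b@B2, c@B0, c@B1, e@B1, f@B0} | OUT={a@B0, b@B2, c@B0, c@B1, e@B1, f@B0}
  B3: | IN={a@B0, b@B2, c@B0, c@B1, e@B1, f@B0} | OUT={a@B0, b@B3, c@B0, c@B1, e@B3, f@B3}

Merge at B2: IN[B2] = OUT[B0] ⊔ OUT[B1] = {a@B0, b@B2, c@B0, c@B1, e@B1, f@B0}
Applying B2's transfer function to that IN value gives OUT[B2] (row B2 above).

Answer: {a@B0, b@B2, c@B0, c@B1, e@B1, f@B0}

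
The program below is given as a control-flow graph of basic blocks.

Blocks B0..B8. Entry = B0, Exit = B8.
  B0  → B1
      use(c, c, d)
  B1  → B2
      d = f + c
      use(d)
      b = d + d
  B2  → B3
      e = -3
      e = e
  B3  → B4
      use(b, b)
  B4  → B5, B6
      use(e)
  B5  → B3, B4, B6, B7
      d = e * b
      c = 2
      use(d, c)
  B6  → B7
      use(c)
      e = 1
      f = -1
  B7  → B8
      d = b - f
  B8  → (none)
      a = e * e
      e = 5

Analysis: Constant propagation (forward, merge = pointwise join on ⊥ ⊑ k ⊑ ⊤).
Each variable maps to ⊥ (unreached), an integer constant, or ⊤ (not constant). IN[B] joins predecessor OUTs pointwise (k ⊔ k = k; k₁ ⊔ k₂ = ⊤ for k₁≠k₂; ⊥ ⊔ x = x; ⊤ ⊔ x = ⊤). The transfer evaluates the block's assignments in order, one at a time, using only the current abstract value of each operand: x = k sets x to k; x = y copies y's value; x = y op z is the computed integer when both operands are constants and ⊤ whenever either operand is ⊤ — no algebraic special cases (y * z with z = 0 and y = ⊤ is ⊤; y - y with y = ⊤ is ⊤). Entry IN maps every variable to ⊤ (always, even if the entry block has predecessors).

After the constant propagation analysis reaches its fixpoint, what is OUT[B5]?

Answer: {a: ⊤, b: ⊤, c: 2, d: ⊤, e: -3, f: ⊤}

Derivation:
Per-block solution:
  B0:   IN=(all ⊤)   OUT=(all ⊤)
  B1:   IN=(all ⊤)   OUT=(all ⊤)
  B2:   IN=(all ⊤)   OUT={e:-3; rest ⊤}
  B3:   IN={e:-3; rest ⊤}   OUT={e:-3; rest ⊤}
  B4:   IN={e:-3; rest ⊤}   OUT={e:-3; rest ⊤}
  B5:   IN={e:-3; rest ⊤}   OUT={c:2, e:-3; rest ⊤}
  B6:   IN={e:-3; rest ⊤}   OUT={e:1, f:-1; rest ⊤}
  B7:   IN=(all ⊤)   OUT=(all ⊤)
  B8:   IN=(all ⊤)   OUT={e:5; rest ⊤}

Merge at B5: IN[B5] = OUT[B4] = {a: ⊤, b: ⊤, c: ⊤, d: ⊤, e: -3, f: ⊤}
Applying B5's transfer function to that IN value gives OUT[B5] (row B5 above).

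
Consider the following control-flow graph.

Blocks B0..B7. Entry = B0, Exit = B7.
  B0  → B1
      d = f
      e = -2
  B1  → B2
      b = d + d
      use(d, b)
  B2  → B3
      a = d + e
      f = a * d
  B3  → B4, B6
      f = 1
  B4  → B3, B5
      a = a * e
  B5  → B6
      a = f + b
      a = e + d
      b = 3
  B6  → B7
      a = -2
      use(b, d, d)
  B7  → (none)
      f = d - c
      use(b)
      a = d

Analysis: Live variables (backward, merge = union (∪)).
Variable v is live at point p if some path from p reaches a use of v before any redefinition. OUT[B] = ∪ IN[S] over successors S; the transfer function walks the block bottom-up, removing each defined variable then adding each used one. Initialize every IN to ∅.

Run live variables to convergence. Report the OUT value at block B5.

Fixpoint table:
  B0:   IN={c, f}   OUT={c, d, e}
  B1:   IN={c, d, e}   OUT={b, c, d, e}
  B2:   IN={b, c, d, e}   OUT={a, b, c, d, e}
  B3:   IN={a, b, c, d, e}   OUT={a, b, c, d, e, f}
  B4:   IN={a, b, c, d, e, f}   OUT={a, b, c, d, e, f}
  B5:   IN={b, c, d, e, f}   OUT={b, c, d}
  B6:   IN={b, c, d}   OUT={b, c, d}
  B7:   IN={b, c, d}   OUT={}

Merge at B5: OUT[B5] = IN[B6] = {b, c, d}

Answer: {b, c, d}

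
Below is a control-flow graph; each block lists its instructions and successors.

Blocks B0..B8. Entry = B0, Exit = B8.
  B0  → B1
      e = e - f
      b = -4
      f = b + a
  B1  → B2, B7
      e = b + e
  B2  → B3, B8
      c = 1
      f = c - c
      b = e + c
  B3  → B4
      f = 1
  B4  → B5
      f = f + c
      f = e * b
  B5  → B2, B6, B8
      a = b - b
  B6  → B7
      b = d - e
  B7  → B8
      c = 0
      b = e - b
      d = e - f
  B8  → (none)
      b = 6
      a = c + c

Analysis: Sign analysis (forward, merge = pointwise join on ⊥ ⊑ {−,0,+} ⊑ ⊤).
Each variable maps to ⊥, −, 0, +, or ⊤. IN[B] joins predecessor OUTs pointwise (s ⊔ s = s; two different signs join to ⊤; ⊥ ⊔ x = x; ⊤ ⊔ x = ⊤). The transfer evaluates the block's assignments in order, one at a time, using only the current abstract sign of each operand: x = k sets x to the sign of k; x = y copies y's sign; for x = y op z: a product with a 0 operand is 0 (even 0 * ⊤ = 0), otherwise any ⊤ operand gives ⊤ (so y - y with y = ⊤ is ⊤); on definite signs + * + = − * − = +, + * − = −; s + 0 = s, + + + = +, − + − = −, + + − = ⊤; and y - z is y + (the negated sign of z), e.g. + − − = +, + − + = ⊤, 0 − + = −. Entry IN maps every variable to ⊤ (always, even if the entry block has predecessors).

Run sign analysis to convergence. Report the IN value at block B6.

Converged values:
  B0:  IN=(all ⊤)  OUT={b:-; rest ⊤}
  B1:  IN={b:-; rest ⊤}  OUT={b:-; rest ⊤}
  B2:  IN=(all ⊤)  OUT={c:+; rest ⊤}
  B3:  IN={c:+; rest ⊤}  OUT={c:+, f:+; rest ⊤}
  B4:  IN={c:+, f:+; rest ⊤}  OUT={c:+; rest ⊤}
  B5:  IN={c:+; rest ⊤}  OUT={c:+; rest ⊤}
  B6:  IN={c:+; rest ⊤}  OUT={c:+; rest ⊤}
  B7:  IN=(all ⊤)  OUT={c:0; rest ⊤}
  B8:  IN=(all ⊤)  OUT={b:+; rest ⊤}

Merge at B6: IN[B6] = OUT[B5] = {a: ⊤, b: ⊤, c: +, d: ⊤, e: ⊤, f: ⊤}

Answer: {a: ⊤, b: ⊤, c: +, d: ⊤, e: ⊤, f: ⊤}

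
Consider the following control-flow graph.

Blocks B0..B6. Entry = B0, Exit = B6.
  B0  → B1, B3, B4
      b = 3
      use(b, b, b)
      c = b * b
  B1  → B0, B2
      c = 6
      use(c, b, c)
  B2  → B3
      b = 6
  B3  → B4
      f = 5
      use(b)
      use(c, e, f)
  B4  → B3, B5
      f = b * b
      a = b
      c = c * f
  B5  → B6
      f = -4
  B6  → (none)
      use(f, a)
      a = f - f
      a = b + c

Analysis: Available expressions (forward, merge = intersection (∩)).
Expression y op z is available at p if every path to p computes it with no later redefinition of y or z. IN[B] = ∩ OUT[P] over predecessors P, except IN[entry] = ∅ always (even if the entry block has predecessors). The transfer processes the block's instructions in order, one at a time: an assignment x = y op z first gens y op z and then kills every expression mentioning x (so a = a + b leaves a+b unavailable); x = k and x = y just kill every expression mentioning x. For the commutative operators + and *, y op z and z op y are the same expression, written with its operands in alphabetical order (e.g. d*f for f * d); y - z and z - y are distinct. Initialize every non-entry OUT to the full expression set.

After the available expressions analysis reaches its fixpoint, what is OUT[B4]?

Answer: {b*b}

Trace:
Converged values:
  B0:   IN={}   OUT={b*b}
  B1:   IN={b*b}   OUT={b*b}
  B2:   IN={b*b}   OUT={}
  B3:   IN={}   OUT={}
  B4:   IN={}   OUT={b*b}
  B5:   IN={b*b}   OUT={b*b}
  B6:   IN={b*b}   OUT={b*b, b+c, f-f}

Merge at B4: IN[B4] = OUT[B0] ∩ OUT[B3] = {}
Applying B4's transfer function to that IN value gives OUT[B4] (row B4 above).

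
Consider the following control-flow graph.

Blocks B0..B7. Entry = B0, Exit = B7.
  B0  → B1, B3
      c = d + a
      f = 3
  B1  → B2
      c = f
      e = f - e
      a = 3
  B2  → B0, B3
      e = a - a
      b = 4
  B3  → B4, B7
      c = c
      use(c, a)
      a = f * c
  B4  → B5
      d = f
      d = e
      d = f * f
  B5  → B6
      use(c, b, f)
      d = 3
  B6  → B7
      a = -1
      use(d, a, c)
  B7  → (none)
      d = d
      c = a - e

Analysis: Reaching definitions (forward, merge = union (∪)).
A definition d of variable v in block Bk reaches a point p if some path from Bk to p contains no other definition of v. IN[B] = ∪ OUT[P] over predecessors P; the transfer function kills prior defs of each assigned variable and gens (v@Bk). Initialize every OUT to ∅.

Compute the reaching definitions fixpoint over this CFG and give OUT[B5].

Per-block solution:
  B0: | IN={a@B1, b@B2, c@B1, e@B2, f@B0} | OUT={a@B1, b@B2, c@B0, e@B2, f@B0}
  B1: | IN={a@B1, b@B2, c@B0, e@B2, f@B0} | OUT={a@B1, b@B2, c@B1, e@B1, f@B0}
  B2: | IN={a@B1, b@B2, c@B1, e@B1, f@B0} | OUT={a@B1, b@B2, c@B1, e@B2, f@B0}
  B3: | IN={a@B1, b@B2, c@B0, c@B1, e@B2, f@B0} | OUT={a@B3, b@B2, c@B3, e@B2, f@B0}
  B4: | IN={a@B3, b@B2, c@B3, e@B2, f@B0} | OUT={a@B3, b@B2, c@B3, d@B4, e@B2, f@B0}
  B5: | IN={a@B3, b@B2, c@B3, d@B4, e@B2, f@B0} | OUT={a@B3, b@B2, c@B3, d@B5, e@B2, f@B0}
  B6: | IN={a@B3, b@B2, c@B3, d@B5, e@B2, f@B0} | OUT={a@B6, b@B2, c@B3, d@B5, e@B2, f@B0}
  B7: | IN={a@B3, a@B6, b@B2, c@B3, d@B5, e@B2, f@B0} | OUT={a@B3, a@B6, b@B2, c@B7, d@B7, e@B2, f@B0}

Merge at B5: IN[B5] = OUT[B4] = {a@B3, b@B2, c@B3, d@B4, e@B2, f@B0}
Applying B5's transfer function to that IN value gives OUT[B5] (row B5 above).

Answer: {a@B3, b@B2, c@B3, d@B5, e@B2, f@B0}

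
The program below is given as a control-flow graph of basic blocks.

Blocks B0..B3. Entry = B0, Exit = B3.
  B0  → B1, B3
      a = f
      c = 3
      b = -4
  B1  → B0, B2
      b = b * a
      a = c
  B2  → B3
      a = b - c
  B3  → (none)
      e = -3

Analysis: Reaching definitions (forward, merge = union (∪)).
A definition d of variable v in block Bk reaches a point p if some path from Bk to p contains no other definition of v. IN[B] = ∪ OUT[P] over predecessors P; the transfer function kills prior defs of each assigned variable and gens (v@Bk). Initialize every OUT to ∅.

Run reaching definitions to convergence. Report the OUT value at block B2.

Fixpoint table:
  B0:   IN={a@B1, b@B1, c@B0}   OUT={a@B0, b@B0, c@B0}
  B1:   IN={a@B0, b@B0, c@B0}   OUT={a@B1, b@B1, c@B0}
  B2:   IN={a@B1, b@B1, c@B0}   OUT={a@B2, b@B1, c@B0}
  B3:   IN={a@B0, a@B2, b@B0, b@B1, c@B0}   OUT={a@B0, a@B2, b@B0, b@B1, c@B0, e@B3}

Merge at B2: IN[B2] = OUT[B1] = {a@B1, b@B1, c@B0}
Applying B2's transfer function to that IN value gives OUT[B2] (row B2 above).

Answer: {a@B2, b@B1, c@B0}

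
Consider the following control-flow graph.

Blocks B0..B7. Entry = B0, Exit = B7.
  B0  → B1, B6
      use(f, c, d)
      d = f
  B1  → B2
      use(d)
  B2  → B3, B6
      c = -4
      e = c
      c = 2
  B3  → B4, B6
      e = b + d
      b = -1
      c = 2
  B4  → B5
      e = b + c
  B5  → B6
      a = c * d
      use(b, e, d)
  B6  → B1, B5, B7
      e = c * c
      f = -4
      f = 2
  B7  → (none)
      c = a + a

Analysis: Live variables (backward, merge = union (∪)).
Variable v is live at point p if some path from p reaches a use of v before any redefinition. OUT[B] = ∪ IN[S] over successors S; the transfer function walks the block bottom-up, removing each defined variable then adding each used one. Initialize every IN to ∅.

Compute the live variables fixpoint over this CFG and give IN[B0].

Per-block solution:
  B0: | IN={a, b, c, d, f} | OUT={a, b, c, d}
  B1: | IN={a, b, d} | OUT={a, b, d}
  B2: | IN={a, b, d} | OUT={a, b, c, d}
  B3: | IN={a, b, d} | OUT={a, b, c, d}
  B4: | IN={b, c, d} | OUT={b, c, d, e}
  B5: | IN={b, c, d, e} | OUT={a, b, c, d}
  B6: | IN={a, b, c, d} | OUT={a, b, c, d, e}
  B7: | IN={a} | OUT={}

Merge at B0: OUT[B0] = IN[B1] ⊔ IN[B6] = {a, b, c, d}
Applying B0's transfer function to that OUT value gives IN[B0] (row B0 above).

Answer: {a, b, c, d, f}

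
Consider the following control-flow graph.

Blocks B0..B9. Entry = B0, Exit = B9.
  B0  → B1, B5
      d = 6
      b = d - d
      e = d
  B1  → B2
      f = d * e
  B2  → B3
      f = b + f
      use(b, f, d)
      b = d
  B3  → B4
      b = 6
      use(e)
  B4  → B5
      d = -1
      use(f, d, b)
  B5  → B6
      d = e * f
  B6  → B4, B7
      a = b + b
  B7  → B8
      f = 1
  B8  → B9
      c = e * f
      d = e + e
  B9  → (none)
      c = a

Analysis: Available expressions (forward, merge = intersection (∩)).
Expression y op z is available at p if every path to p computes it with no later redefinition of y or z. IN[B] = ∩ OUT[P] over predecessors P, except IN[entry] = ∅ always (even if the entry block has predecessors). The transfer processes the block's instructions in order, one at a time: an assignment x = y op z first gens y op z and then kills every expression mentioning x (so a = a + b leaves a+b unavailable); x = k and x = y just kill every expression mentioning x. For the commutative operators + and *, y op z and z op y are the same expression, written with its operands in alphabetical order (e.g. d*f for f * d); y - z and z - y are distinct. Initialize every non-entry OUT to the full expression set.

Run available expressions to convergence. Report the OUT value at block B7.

Fixpoint table:
  B0: | IN={} | OUT={d-d}
  B1: | IN={d-d} | OUT={d*e, d-d}
  B2: | IN={d*e, d-d} | OUT={d*e, d-d}
  B3: | IN={d*e, d-d} | OUT={d*e, d-d}
  B4: | IN={} | OUT={}
  B5: | IN={} | OUT={e*f}
  B6: | IN={e*f} | OUT={b+b, e*f}
  B7: | IN={b+b, e*f} | OUT={b+b}
  B8: | IN={b+b} | OUT={b+b, e*f, e+e}
  B9: | IN={b+b, e*f, e+e} | OUT={b+b, e*f, e+e}

Merge at B7: IN[B7] = OUT[B6] = {b+b, e*f}
Applying B7's transfer function to that IN value gives OUT[B7] (row B7 above).

Answer: {b+b}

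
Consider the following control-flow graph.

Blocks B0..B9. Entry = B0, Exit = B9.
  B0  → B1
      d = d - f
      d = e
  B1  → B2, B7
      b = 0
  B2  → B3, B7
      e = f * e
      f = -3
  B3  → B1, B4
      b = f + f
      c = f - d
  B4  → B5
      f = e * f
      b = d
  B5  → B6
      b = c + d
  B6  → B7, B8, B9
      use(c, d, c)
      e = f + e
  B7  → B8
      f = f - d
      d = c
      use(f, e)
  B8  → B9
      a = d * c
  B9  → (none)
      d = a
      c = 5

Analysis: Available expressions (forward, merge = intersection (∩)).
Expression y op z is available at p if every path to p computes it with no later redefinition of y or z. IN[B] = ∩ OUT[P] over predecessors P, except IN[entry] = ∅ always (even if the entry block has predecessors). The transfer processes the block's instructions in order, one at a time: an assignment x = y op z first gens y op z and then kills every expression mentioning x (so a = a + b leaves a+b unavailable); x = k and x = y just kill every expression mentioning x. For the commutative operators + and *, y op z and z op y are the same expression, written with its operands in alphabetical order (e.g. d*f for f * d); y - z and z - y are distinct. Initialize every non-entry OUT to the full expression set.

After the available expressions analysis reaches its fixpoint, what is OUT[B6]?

Answer: {c+d}

Trace:
Per-block solution:
  B0:  IN={}  OUT={}
  B1:  IN={}  OUT={}
  B2:  IN={}  OUT={}
  B3:  IN={}  OUT={f+f, f-d}
  B4:  IN={f+f, f-d}  OUT={}
  B5:  IN={}  OUT={c+d}
  B6:  IN={c+d}  OUT={c+d}
  B7:  IN={}  OUT={}
  B8:  IN={}  OUT={c*d}
  B9:  IN={}  OUT={}

Merge at B6: IN[B6] = OUT[B5] = {c+d}
Applying B6's transfer function to that IN value gives OUT[B6] (row B6 above).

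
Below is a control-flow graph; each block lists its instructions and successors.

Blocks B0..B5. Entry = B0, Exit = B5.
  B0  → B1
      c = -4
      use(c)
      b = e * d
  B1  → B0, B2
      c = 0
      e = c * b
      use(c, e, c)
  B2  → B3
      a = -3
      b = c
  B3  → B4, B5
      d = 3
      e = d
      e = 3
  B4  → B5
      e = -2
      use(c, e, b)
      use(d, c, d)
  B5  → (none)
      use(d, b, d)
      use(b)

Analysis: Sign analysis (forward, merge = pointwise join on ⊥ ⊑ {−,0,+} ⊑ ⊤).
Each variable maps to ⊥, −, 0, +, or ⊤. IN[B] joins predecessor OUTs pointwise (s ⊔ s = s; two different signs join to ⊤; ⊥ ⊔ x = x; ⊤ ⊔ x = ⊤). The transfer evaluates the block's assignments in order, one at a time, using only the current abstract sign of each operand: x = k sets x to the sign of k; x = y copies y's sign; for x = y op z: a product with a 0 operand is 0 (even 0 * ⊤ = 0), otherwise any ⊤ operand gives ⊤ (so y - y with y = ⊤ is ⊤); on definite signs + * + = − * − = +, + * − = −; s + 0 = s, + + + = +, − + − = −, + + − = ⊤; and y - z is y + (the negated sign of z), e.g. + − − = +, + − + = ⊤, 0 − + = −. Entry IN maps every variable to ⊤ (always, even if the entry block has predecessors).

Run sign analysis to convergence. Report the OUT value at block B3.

Answer: {a: -, b: 0, c: 0, d: +, e: +, f: ⊤}

Working:
Fixpoint table:
  B0: | IN=(all ⊤) | OUT={c:-; rest ⊤}
  B1: | IN={c:-; rest ⊤} | OUT={c:0, e:0; rest ⊤}
  B2: | IN={c:0, e:0; rest ⊤} | OUT={a:-, b:0, c:0, e:0; rest ⊤}
  B3: | IN={a:-, b:0, c:0, e:0; rest ⊤} | OUT={a:-, b:0, c:0, d:+, e:+; rest ⊤}
  B4: | IN={a:-, b:0, c:0, d:+, e:+; rest ⊤} | OUT={a:-, b:0, c:0, d:+, e:-; rest ⊤}
  B5: | IN={a:-, b:0, c:0, d:+; rest ⊤} | OUT={a:-, b:0, c:0, d:+; rest ⊤}

Merge at B3: IN[B3] = OUT[B2] = {a: -, b: 0, c: 0, d: ⊤, e: 0, f: ⊤}
Applying B3's transfer function to that IN value gives OUT[B3] (row B3 above).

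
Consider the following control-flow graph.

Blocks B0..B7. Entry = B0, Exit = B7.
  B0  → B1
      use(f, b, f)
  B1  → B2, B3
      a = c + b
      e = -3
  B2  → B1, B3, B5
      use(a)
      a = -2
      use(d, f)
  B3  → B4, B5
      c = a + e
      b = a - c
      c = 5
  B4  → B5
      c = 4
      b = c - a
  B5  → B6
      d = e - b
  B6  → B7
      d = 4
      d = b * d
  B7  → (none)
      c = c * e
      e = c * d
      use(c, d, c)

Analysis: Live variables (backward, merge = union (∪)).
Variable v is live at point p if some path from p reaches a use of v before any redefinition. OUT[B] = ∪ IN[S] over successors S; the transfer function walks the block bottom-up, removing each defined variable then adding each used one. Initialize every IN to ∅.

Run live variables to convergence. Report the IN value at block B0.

Answer: {b, c, d, f}

Trace:
Fixpoint table:
  B0:  IN={b, c, d, f}  OUT={b, c, d, f}
  B1:  IN={b, c, d, f}  OUT={a, b, c, d, e, f}
  B2:  IN={a, b, c, d, e, f}  OUT={a, b, c, d, e, f}
  B3:  IN={a, e}  OUT={a, b, c, e}
  B4:  IN={a, e}  OUT={b, c, e}
  B5:  IN={b, c, e}  OUT={b, c, e}
  B6:  IN={b, c, e}  OUT={c, d, e}
  B7:  IN={c, d, e}  OUT={}

Merge at B0: OUT[B0] = IN[B1] = {b, c, d, f}
Applying B0's transfer function to that OUT value gives IN[B0] (row B0 above).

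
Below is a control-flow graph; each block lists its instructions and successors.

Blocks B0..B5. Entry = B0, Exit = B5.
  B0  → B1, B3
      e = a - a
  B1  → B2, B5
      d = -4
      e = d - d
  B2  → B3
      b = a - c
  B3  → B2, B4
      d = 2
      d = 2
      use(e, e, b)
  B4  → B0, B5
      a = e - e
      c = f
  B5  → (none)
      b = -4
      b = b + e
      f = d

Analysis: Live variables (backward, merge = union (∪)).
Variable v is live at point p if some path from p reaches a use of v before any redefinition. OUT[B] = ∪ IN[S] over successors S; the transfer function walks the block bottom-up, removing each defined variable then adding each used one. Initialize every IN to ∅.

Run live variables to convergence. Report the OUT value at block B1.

Converged values:
  B0:   IN={a, b, c, f}   OUT={a, b, c, e, f}
  B1:   IN={a, c, f}   OUT={a, c, d, e, f}
  B2:   IN={a, c, e, f}   OUT={a, b, c, e, f}
  B3:   IN={a, b, c, e, f}   OUT={a, b, c, d, e, f}
  B4:   IN={b, d, e, f}   OUT={a, b, c, d, e, f}
  B5:   IN={d, e}   OUT={}

Merge at B1: OUT[B1] = IN[B2] ⊔ IN[B5] = {a, c, d, e, f}

Answer: {a, c, d, e, f}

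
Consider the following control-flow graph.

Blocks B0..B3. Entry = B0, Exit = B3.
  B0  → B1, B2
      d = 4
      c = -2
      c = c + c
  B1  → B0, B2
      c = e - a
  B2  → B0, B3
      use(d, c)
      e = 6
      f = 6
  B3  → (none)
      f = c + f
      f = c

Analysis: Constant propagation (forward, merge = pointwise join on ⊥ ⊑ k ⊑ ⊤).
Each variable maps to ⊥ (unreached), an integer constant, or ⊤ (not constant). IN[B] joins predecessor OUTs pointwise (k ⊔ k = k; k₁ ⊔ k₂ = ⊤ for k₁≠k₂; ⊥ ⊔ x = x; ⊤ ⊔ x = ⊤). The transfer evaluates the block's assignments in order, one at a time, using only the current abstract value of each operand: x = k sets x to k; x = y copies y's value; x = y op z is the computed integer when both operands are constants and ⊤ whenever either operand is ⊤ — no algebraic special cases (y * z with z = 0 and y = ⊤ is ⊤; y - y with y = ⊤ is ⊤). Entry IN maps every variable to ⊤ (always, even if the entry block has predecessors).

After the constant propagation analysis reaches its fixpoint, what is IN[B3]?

Converged values:
  B0:   IN=(all ⊤)   OUT={c:-4, d:4; rest ⊤}
  B1:   IN={c:-4, d:4; rest ⊤}   OUT={d:4; rest ⊤}
  B2:   IN={d:4; rest ⊤}   OUT={d:4, e:6, f:6; rest ⊤}
  B3:   IN={d:4, e:6, f:6; rest ⊤}   OUT={d:4, e:6; rest ⊤}

Merge at B3: IN[B3] = OUT[B2] = {a: ⊤, b: ⊤, c: ⊤, d: 4, e: 6, f: 6}

Answer: {a: ⊤, b: ⊤, c: ⊤, d: 4, e: 6, f: 6}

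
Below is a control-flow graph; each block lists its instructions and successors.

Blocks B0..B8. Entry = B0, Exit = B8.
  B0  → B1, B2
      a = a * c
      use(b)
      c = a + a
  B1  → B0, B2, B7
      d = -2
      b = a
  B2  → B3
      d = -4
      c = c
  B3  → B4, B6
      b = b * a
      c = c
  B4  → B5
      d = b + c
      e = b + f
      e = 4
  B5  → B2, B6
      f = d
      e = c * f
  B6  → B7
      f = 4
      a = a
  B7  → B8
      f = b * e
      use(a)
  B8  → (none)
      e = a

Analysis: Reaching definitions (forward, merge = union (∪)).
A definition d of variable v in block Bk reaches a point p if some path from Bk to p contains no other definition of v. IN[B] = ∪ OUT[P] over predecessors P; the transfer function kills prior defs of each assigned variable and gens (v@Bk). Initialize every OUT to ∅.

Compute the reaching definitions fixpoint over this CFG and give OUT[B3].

Converged values:
  B0:   IN={a@B0, b@B1, c@B0, d@B1}   OUT={a@B0, b@B1, c@B0, d@B1}
  B1:   IN={a@B0, b@B1, c@B0, d@B1}   OUT={a@B0, b@B1, c@B0, d@B1}
  B2:   IN={a@B0, b@B1, b@B3, c@B0, c@B3, d@B1, d@B4, e@B5, f@B5}   OUT={a@B0, b@B1, b@B3, c@B2, d@B2, e@B5, f@B5}
  B3:   IN={a@B0, b@B1, b@B3, c@B2, d@B2, e@B5, f@B5}   OUT={a@B0, b@B3, c@B3, d@B2, e@B5, f@B5}
  B4:   IN={a@B0, b@B3, c@B3, d@B2, e@B5, f@B5}   OUT={a@B0, b@B3, c@B3, d@B4, e@B4, f@B5}
  B5:   IN={a@B0, b@B3, c@B3, d@B4, e@B4, f@B5}   OUT={a@B0, b@B3, c@B3, d@B4, e@B5, f@B5}
  B6:   IN={a@B0, b@B3, c@B3, d@B2, d@B4, e@B5, f@B5}   OUT={a@B6, b@B3, c@B3, d@B2, d@B4, e@B5, f@B6}
  B7:   IN={a@B0, a@B6, b@B1, b@B3, c@B0, c@B3, d@B1, d@B2, d@B4, e@B5, f@B6}   OUT={a@B0, a@B6, b@B1, b@B3, c@B0, c@B3, d@B1, d@B2, d@B4, e@B5, f@B7}
  B8:   IN={a@B0, a@B6, b@B1, b@B3, c@B0, c@B3, d@B1, d@B2, d@B4, e@B5, f@B7}   OUT={a@B0, a@B6, b@B1, b@B3, c@B0, c@B3, d@B1, d@B2, d@B4, e@B8, f@B7}

Merge at B3: IN[B3] = OUT[B2] = {a@B0, b@B1, b@B3, c@B2, d@B2, e@B5, f@B5}
Applying B3's transfer function to that IN value gives OUT[B3] (row B3 above).

Answer: {a@B0, b@B3, c@B3, d@B2, e@B5, f@B5}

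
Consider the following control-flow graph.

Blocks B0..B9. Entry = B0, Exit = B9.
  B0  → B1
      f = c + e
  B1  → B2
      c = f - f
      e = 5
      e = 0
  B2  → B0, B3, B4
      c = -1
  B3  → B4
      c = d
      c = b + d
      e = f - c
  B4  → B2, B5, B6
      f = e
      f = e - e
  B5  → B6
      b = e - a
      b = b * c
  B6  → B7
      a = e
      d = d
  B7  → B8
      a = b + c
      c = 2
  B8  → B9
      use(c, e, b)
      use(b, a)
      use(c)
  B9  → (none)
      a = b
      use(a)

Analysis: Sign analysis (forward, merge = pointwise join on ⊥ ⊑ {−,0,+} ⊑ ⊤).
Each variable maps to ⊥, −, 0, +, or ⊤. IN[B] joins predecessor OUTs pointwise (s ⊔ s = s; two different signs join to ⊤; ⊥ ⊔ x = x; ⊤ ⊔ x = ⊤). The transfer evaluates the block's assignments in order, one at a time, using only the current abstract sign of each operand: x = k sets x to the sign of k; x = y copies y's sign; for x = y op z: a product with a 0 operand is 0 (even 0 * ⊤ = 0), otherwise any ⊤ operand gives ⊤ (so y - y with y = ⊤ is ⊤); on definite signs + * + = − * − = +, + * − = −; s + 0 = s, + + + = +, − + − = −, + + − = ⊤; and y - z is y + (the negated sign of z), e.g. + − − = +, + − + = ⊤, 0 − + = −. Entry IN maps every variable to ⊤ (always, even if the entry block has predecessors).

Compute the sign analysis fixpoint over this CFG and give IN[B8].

Converged values:
  B0: | IN=(all ⊤) | OUT=(all ⊤)
  B1: | IN=(all ⊤) | OUT={e:0; rest ⊤}
  B2: | IN=(all ⊤) | OUT={c:-; rest ⊤}
  B3: | IN={c:-; rest ⊤} | OUT=(all ⊤)
  B4: | IN=(all ⊤) | OUT=(all ⊤)
  B5: | IN=(all ⊤) | OUT=(all ⊤)
  B6: | IN=(all ⊤) | OUT=(all ⊤)
  B7: | IN=(all ⊤) | OUT={c:+; rest ⊤}
  B8: | IN={c:+; rest ⊤} | OUT={c:+; rest ⊤}
  B9: | IN={c:+; rest ⊤} | OUT={c:+; rest ⊤}

Merge at B8: IN[B8] = OUT[B7] = {a: ⊤, b: ⊤, c: +, d: ⊤, e: ⊤, f: ⊤}

Answer: {a: ⊤, b: ⊤, c: +, d: ⊤, e: ⊤, f: ⊤}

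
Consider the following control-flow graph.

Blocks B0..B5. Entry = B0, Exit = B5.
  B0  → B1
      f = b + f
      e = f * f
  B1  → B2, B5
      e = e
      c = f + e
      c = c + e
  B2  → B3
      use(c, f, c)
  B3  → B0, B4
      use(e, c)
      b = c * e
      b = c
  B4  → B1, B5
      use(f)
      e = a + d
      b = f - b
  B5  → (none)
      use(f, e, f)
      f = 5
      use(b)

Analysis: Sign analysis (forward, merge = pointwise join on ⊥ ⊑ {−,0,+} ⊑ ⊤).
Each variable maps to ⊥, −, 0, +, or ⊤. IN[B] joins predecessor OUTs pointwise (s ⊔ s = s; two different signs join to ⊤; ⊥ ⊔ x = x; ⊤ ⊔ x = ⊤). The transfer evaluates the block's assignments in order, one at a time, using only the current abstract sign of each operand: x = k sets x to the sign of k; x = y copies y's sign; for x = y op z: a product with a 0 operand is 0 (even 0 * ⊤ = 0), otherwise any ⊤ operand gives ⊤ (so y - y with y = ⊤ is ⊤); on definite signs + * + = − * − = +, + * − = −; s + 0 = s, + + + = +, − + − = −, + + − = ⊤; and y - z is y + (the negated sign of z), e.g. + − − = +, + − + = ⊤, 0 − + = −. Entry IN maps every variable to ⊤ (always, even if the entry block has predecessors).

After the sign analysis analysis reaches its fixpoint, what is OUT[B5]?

Converged values:
  B0: | IN=(all ⊤) | OUT=(all ⊤)
  B1: | IN=(all ⊤) | OUT=(all ⊤)
  B2: | IN=(all ⊤) | OUT=(all ⊤)
  B3: | IN=(all ⊤) | OUT=(all ⊤)
  B4: | IN=(all ⊤) | OUT=(all ⊤)
  B5: | IN=(all ⊤) | OUT={f:+; rest ⊤}

Merge at B5: IN[B5] = OUT[B1] ⊔ OUT[B4] = {a: ⊤, b: ⊤, c: ⊤, d: ⊤, e: ⊤, f: ⊤}
Applying B5's transfer function to that IN value gives OUT[B5] (row B5 above).

Answer: {a: ⊤, b: ⊤, c: ⊤, d: ⊤, e: ⊤, f: +}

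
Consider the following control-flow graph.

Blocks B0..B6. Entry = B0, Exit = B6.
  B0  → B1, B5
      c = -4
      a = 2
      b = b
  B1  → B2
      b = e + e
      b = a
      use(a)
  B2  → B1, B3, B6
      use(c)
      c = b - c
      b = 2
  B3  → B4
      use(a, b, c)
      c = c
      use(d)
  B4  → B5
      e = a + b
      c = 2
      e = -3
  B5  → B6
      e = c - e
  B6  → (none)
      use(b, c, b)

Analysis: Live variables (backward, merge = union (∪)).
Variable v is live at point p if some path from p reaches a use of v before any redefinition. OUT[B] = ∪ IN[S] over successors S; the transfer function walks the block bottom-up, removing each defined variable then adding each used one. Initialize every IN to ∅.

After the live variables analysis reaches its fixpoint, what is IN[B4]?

Answer: {a, b}

Trace:
Converged values:
  B0: | IN={b, d, e} | OUT={a, b, c, d, e}
  B1: | IN={a, c, d, e} | OUT={a, b, c, d, e}
  B2: | IN={a, b, c, d, e} | OUT={a, b, c, d, e}
  B3: | IN={a, b, c, d} | OUT={a, b}
  B4: | IN={a, b} | OUT={b, c, e}
  B5: | IN={b, c, e} | OUT={b, c}
  B6: | IN={b, c} | OUT={}

Merge at B4: OUT[B4] = IN[B5] = {b, c, e}
Applying B4's transfer function to that OUT value gives IN[B4] (row B4 above).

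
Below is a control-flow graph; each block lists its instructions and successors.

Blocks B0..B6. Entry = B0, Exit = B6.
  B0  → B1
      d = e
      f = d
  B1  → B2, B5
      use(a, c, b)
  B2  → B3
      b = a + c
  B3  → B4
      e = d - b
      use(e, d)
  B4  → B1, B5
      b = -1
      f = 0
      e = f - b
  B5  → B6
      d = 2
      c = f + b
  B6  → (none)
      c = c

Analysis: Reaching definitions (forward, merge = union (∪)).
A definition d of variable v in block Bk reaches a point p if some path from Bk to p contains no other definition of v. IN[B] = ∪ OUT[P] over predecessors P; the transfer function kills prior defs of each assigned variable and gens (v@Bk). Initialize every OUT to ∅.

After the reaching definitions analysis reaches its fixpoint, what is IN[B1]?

Fixpoint table:
  B0: | IN={} | OUT={d@B0, f@B0}
  B1: | IN={b@B4, d@B0, e@B4, f@B0, f@B4} | OUT={b@B4, d@B0, e@B4, f@B0, f@B4}
  B2: | IN={b@B4, d@B0, e@B4, f@B0, f@B4} | OUT={b@B2, d@B0, e@B4, f@B0, f@B4}
  B3: | IN={b@B2, d@B0, e@B4, f@B0, f@B4} | OUT={b@B2, d@B0, e@B3, f@B0, f@B4}
  B4: | IN={b@B2, d@B0, e@B3, f@B0, f@B4} | OUT={b@B4, d@B0, e@B4, f@B4}
  B5: | IN={b@B4, d@B0, e@B4, f@B0, f@B4} | OUT={b@B4, c@B5, d@B5, e@B4, f@B0, f@B4}
  B6: | IN={b@B4, c@B5, d@B5, e@B4, f@B0, f@B4} | OUT={b@B4, c@B6, d@B5, e@B4, f@B0, f@B4}

Merge at B1: IN[B1] = OUT[B0] ⊔ OUT[B4] = {b@B4, d@B0, e@B4, f@B0, f@B4}

Answer: {b@B4, d@B0, e@B4, f@B0, f@B4}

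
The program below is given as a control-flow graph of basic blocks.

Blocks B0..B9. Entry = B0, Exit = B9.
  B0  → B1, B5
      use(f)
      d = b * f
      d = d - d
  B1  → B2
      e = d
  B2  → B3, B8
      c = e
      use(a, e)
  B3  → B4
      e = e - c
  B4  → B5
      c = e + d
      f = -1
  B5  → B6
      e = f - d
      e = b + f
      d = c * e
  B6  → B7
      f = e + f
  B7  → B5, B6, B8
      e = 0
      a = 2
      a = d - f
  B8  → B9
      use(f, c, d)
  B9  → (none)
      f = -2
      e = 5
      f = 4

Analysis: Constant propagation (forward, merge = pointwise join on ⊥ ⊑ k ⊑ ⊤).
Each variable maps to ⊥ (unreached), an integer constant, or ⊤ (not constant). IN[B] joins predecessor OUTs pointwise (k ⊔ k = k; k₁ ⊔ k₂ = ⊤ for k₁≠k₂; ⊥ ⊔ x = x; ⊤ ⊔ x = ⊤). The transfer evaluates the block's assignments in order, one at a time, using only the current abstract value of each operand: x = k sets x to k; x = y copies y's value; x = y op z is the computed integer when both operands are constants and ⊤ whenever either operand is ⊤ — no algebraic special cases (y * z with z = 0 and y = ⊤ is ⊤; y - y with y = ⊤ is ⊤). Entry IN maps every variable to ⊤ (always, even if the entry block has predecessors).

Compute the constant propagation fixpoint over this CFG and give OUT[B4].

Per-block solution:
  B0:  IN=(all ⊤)  OUT=(all ⊤)
  B1:  IN=(all ⊤)  OUT=(all ⊤)
  B2:  IN=(all ⊤)  OUT=(all ⊤)
  B3:  IN=(all ⊤)  OUT=(all ⊤)
  B4:  IN=(all ⊤)  OUT={f:-1; rest ⊤}
  B5:  IN=(all ⊤)  OUT=(all ⊤)
  B6:  IN=(all ⊤)  OUT=(all ⊤)
  B7:  IN=(all ⊤)  OUT={e:0; rest ⊤}
  B8:  IN=(all ⊤)  OUT=(all ⊤)
  B9:  IN=(all ⊤)  OUT={e:5, f:4; rest ⊤}

Merge at B4: IN[B4] = OUT[B3] = {a: ⊤, b: ⊤, c: ⊤, d: ⊤, e: ⊤, f: ⊤}
Applying B4's transfer function to that IN value gives OUT[B4] (row B4 above).

Answer: {a: ⊤, b: ⊤, c: ⊤, d: ⊤, e: ⊤, f: -1}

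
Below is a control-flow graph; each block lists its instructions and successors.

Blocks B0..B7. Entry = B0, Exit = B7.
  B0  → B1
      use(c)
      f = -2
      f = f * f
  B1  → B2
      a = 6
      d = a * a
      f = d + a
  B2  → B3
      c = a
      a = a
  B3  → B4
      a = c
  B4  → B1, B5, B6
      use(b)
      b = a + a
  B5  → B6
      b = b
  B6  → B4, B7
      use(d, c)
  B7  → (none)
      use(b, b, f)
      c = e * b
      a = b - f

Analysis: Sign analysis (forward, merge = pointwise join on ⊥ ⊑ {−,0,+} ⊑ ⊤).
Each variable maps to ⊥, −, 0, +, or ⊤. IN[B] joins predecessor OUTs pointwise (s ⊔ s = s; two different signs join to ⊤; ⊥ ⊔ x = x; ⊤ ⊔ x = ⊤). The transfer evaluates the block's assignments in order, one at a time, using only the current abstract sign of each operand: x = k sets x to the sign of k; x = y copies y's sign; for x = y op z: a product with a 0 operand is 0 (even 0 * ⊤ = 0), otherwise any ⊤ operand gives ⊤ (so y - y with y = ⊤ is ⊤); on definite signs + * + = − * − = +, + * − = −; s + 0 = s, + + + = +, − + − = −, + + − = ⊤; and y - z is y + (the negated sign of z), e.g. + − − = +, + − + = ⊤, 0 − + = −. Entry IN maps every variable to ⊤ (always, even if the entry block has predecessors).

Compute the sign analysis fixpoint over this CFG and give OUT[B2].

Fixpoint table:
  B0: | IN=(all ⊤) | OUT={f:+; rest ⊤}
  B1: | IN={f:+; rest ⊤} | OUT={a:+, d:+, f:+; rest ⊤}
  B2: | IN={a:+, d:+, f:+; rest ⊤} | OUT={a:+, c:+, d:+, f:+; rest ⊤}
  B3: | IN={a:+, c:+, d:+, f:+; rest ⊤} | OUT={a:+, c:+, d:+, f:+; rest ⊤}
  B4: | IN={a:+, c:+, d:+, f:+; rest ⊤} | OUT={a:+, b:+, c:+, d:+, f:+; rest ⊤}
  B5: | IN={a:+, b:+, c:+, d:+, f:+; rest ⊤} | OUT={a:+, b:+, c:+, d:+, f:+; rest ⊤}
  B6: | IN={a:+, b:+, c:+, d:+, f:+; rest ⊤} | OUT={a:+, b:+, c:+, d:+, f:+; rest ⊤}
  B7: | IN={a:+, b:+, c:+, d:+, f:+; rest ⊤} | OUT={b:+, d:+, f:+; rest ⊤}

Merge at B2: IN[B2] = OUT[B1] = {a: +, b: ⊤, c: ⊤, d: +, e: ⊤, f: +}
Applying B2's transfer function to that IN value gives OUT[B2] (row B2 above).

Answer: {a: +, b: ⊤, c: +, d: +, e: ⊤, f: +}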